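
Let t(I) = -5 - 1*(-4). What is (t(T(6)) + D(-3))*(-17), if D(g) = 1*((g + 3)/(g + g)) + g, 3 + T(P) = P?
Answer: 68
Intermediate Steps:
T(P) = -3 + P
D(g) = g + (3 + g)/(2*g) (D(g) = 1*((3 + g)/((2*g))) + g = 1*((3 + g)*(1/(2*g))) + g = 1*((3 + g)/(2*g)) + g = (3 + g)/(2*g) + g = g + (3 + g)/(2*g))
t(I) = -1 (t(I) = -5 + 4 = -1)
(t(T(6)) + D(-3))*(-17) = (-1 + (½ - 3 + (3/2)/(-3)))*(-17) = (-1 + (½ - 3 + (3/2)*(-⅓)))*(-17) = (-1 + (½ - 3 - ½))*(-17) = (-1 - 3)*(-17) = -4*(-17) = 68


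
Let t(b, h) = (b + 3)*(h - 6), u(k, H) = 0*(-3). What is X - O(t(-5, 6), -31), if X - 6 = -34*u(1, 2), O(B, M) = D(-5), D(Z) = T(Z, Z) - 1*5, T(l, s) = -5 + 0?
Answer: 16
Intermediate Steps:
T(l, s) = -5
u(k, H) = 0
t(b, h) = (-6 + h)*(3 + b) (t(b, h) = (3 + b)*(-6 + h) = (-6 + h)*(3 + b))
D(Z) = -10 (D(Z) = -5 - 1*5 = -5 - 5 = -10)
O(B, M) = -10
X = 6 (X = 6 - 34*0 = 6 + 0 = 6)
X - O(t(-5, 6), -31) = 6 - 1*(-10) = 6 + 10 = 16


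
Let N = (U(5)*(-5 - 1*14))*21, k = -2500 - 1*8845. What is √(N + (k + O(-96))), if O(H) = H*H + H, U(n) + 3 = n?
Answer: I*√3023 ≈ 54.982*I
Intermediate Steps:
U(n) = -3 + n
O(H) = H + H² (O(H) = H² + H = H + H²)
k = -11345 (k = -2500 - 8845 = -11345)
N = -798 (N = ((-3 + 5)*(-5 - 1*14))*21 = (2*(-5 - 14))*21 = (2*(-19))*21 = -38*21 = -798)
√(N + (k + O(-96))) = √(-798 + (-11345 - 96*(1 - 96))) = √(-798 + (-11345 - 96*(-95))) = √(-798 + (-11345 + 9120)) = √(-798 - 2225) = √(-3023) = I*√3023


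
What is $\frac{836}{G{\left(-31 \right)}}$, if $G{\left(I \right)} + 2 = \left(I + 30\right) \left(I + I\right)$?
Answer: $\frac{209}{15} \approx 13.933$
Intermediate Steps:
$G{\left(I \right)} = -2 + 2 I \left(30 + I\right)$ ($G{\left(I \right)} = -2 + \left(I + 30\right) \left(I + I\right) = -2 + \left(30 + I\right) 2 I = -2 + 2 I \left(30 + I\right)$)
$\frac{836}{G{\left(-31 \right)}} = \frac{836}{-2 + 2 \left(-31\right)^{2} + 60 \left(-31\right)} = \frac{836}{-2 + 2 \cdot 961 - 1860} = \frac{836}{-2 + 1922 - 1860} = \frac{836}{60} = 836 \cdot \frac{1}{60} = \frac{209}{15}$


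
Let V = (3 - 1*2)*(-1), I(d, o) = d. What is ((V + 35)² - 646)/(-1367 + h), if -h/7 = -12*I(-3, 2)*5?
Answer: -510/2627 ≈ -0.19414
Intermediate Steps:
V = -1 (V = (3 - 2)*(-1) = 1*(-1) = -1)
h = -1260 (h = -7*(-12*(-3))*5 = -252*5 = -7*180 = -1260)
((V + 35)² - 646)/(-1367 + h) = ((-1 + 35)² - 646)/(-1367 - 1260) = (34² - 646)/(-2627) = (1156 - 646)*(-1/2627) = 510*(-1/2627) = -510/2627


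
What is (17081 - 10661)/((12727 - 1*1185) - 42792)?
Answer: -642/3125 ≈ -0.20544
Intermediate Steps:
(17081 - 10661)/((12727 - 1*1185) - 42792) = 6420/((12727 - 1185) - 42792) = 6420/(11542 - 42792) = 6420/(-31250) = 6420*(-1/31250) = -642/3125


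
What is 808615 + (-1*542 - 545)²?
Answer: 1990184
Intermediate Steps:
808615 + (-1*542 - 545)² = 808615 + (-542 - 545)² = 808615 + (-1087)² = 808615 + 1181569 = 1990184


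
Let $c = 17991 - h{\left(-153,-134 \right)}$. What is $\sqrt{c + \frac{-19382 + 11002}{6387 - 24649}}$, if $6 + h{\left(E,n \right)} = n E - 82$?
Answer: $\frac{i \sqrt{201979756213}}{9131} \approx 49.219 i$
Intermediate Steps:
$h{\left(E,n \right)} = -88 + E n$ ($h{\left(E,n \right)} = -6 + \left(n E - 82\right) = -6 + \left(E n - 82\right) = -6 + \left(-82 + E n\right) = -88 + E n$)
$c = -2423$ ($c = 17991 - \left(-88 - -20502\right) = 17991 - \left(-88 + 20502\right) = 17991 - 20414 = -2423$)
$\sqrt{c + \frac{-19382 + 11002}{6387 - 24649}} = \sqrt{-2423 + \frac{-19382 + 11002}{6387 - 24649}} = \sqrt{-2423 - \frac{8380}{-18262}} = \sqrt{-2423 - - \frac{4190}{9131}} = \sqrt{-2423 + \frac{4190}{9131}} = \sqrt{- \frac{22120223}{9131}} = \frac{i \sqrt{201979756213}}{9131}$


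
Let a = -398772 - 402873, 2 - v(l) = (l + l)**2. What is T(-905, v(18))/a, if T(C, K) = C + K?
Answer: 733/267215 ≈ 0.0027431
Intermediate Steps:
v(l) = 2 - 4*l**2 (v(l) = 2 - (l + l)**2 = 2 - (2*l)**2 = 2 - 4*l**2)
a = -801645
T(-905, v(18))/a = (-905 + (2 - 4*18**2))/(-801645) = (-905 + (2 - 4*324))*(-1/801645) = (-905 + (2 - 1296))*(-1/801645) = (-905 - 1294)*(-1/801645) = -2199*(-1/801645) = 733/267215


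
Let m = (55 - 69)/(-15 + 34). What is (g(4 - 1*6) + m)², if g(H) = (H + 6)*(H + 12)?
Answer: 556516/361 ≈ 1541.6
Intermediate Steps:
g(H) = (6 + H)*(12 + H)
m = -14/19 ≈ -0.73684
(g(4 - 1*6) + m)² = ((72 + (4 - 1*6)² + 18*(4 - 1*6)) - 14/19)² = ((72 + (4 - 6)² + 18*(4 - 6)) - 14/19)² = ((72 + (-2)² + 18*(-2)) - 14/19)² = ((72 + 4 - 36) - 14/19)² = (40 - 14/19)² = (746/19)² = 556516/361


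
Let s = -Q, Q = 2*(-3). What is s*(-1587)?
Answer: -9522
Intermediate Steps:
Q = -6
s = 6 (s = -1*(-6) = 6)
s*(-1587) = 6*(-1587) = -9522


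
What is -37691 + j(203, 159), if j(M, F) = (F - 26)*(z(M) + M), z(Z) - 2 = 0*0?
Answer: -10426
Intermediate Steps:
z(Z) = 2 (z(Z) = 2 + 0*0 = 2 + 0 = 2)
j(M, F) = (-26 + F)*(2 + M) (j(M, F) = (F - 26)*(2 + M) = (-26 + F)*(2 + M))
-37691 + j(203, 159) = -37691 + (-52 - 26*203 + 2*159 + 159*203) = -37691 + (-52 - 5278 + 318 + 32277) = -37691 + 27265 = -10426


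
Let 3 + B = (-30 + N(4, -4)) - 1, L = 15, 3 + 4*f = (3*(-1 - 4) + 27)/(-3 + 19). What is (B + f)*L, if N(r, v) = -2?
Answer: -8775/16 ≈ -548.44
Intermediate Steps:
f = -9/16 (f = -¾ + ((3*(-1 - 4) + 27)/(-3 + 19))/4 = -¾ + ((3*(-5) + 27)/16)/4 = -¾ + ((-15 + 27)*(1/16))/4 = -¾ + (12*(1/16))/4 = -¾ + (¼)*(¾) = -¾ + 3/16 = -9/16 ≈ -0.56250)
B = -36 (B = -3 + ((-30 - 2) - 1) = -3 + (-32 - 1) = -3 - 33 = -36)
(B + f)*L = (-36 - 9/16)*15 = -585/16*15 = -8775/16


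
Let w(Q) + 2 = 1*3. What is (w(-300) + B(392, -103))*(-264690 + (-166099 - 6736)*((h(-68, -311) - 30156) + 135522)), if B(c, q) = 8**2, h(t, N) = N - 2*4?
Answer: -1180144090775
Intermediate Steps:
w(Q) = 1 (w(Q) = -2 + 1*3 = -2 + 3 = 1)
h(t, N) = -8 + N (h(t, N) = N - 8 = -8 + N)
B(c, q) = 64
(w(-300) + B(392, -103))*(-264690 + (-166099 - 6736)*((h(-68, -311) - 30156) + 135522)) = (1 + 64)*(-264690 + (-166099 - 6736)*(((-8 - 311) - 30156) + 135522)) = 65*(-264690 - 172835*((-319 - 30156) + 135522)) = 65*(-264690 - 172835*(-30475 + 135522)) = 65*(-264690 - 172835*105047) = 65*(-264690 - 18155798245) = 65*(-18156062935) = -1180144090775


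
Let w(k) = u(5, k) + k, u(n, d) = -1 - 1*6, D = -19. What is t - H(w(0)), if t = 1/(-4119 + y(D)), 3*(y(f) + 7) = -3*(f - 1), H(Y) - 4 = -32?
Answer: 114967/4106 ≈ 28.000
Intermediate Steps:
u(n, d) = -7 (u(n, d) = -1 - 6 = -7)
w(k) = -7 + k
H(Y) = -28 (H(Y) = 4 - 32 = -28)
y(f) = -6 - f (y(f) = -7 + (-3*(f - 1))/3 = -7 + (-3*(-1 + f))/3 = -7 + (3 - 3*f)/3 = -7 + (1 - f) = -6 - f)
t = -1/4106 (t = 1/(-4119 + (-6 - 1*(-19))) = 1/(-4119 + (-6 + 19)) = 1/(-4119 + 13) = 1/(-4106) = -1/4106 ≈ -0.00024355)
t - H(w(0)) = -1/4106 - 1*(-28) = -1/4106 + 28 = 114967/4106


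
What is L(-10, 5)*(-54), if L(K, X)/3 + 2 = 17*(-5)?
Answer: 14094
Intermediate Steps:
L(K, X) = -261 (L(K, X) = -6 + 3*(17*(-5)) = -6 + 3*(-85) = -6 - 255 = -261)
L(-10, 5)*(-54) = -261*(-54) = 14094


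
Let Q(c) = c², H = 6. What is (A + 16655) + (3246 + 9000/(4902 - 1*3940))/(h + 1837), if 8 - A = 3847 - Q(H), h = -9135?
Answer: 22556649075/1755169 ≈ 12852.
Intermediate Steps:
A = -3803 (A = 8 - (3847 - 1*6²) = 8 - (3847 - 1*36) = 8 - (3847 - 36) = 8 - 1*3811 = 8 - 3811 = -3803)
(A + 16655) + (3246 + 9000/(4902 - 1*3940))/(h + 1837) = (-3803 + 16655) + (3246 + 9000/(4902 - 1*3940))/(-9135 + 1837) = 12852 + (3246 + 9000/(4902 - 3940))/(-7298) = 12852 + (3246 + 9000/962)*(-1/7298) = 12852 + (3246 + 9000*(1/962))*(-1/7298) = 12852 + (3246 + 4500/481)*(-1/7298) = 12852 + (1565826/481)*(-1/7298) = 12852 - 782913/1755169 = 22556649075/1755169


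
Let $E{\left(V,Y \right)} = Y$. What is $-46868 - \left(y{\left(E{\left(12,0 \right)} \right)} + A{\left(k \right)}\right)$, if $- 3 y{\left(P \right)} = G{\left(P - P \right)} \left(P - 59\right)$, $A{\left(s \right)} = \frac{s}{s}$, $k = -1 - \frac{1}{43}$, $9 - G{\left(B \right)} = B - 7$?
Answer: $- \frac{141551}{3} \approx -47184.0$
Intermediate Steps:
$G{\left(B \right)} = 16 - B$ ($G{\left(B \right)} = 9 - \left(B - 7\right) = 9 - \left(-7 + B\right) = 16 - B$)
$k = - \frac{44}{43}$ ($k = -1 - \frac{1}{43} = - \frac{44}{43} \approx -1.0233$)
$A{\left(s \right)} = 1$
$y{\left(P \right)} = \frac{944}{3} - \frac{16 P}{3}$ ($y{\left(P \right)} = - \frac{\left(16 - \left(P - P\right)\right) \left(P - 59\right)}{3} = - \frac{\left(16 - 0\right) \left(-59 + P\right)}{3} = - \frac{\left(16 + 0\right) \left(-59 + P\right)}{3} = - \frac{16 \left(-59 + P\right)}{3} = - \frac{-944 + 16 P}{3} = \frac{944}{3} - \frac{16 P}{3}$)
$-46868 - \left(y{\left(E{\left(12,0 \right)} \right)} + A{\left(k \right)}\right) = -46868 - \left(\left(\frac{944}{3} - 0\right) + 1\right) = -46868 - \left(\left(\frac{944}{3} + 0\right) + 1\right) = -46868 - \left(\frac{944}{3} + 1\right) = -46868 - \frac{947}{3} = - \frac{141551}{3}$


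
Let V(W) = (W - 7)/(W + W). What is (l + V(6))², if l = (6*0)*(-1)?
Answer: 1/144 ≈ 0.0069444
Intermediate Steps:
l = 0 (l = 0*(-1) = 0)
V(W) = (-7 + W)/(2*W) (V(W) = (-7 + W)/((2*W)) = (-7 + W)*(1/(2*W)) = (-7 + W)/(2*W))
(l + V(6))² = (0 + (½)*(-7 + 6)/6)² = (0 + (½)*(⅙)*(-1))² = (0 - 1/12)² = (-1/12)² = 1/144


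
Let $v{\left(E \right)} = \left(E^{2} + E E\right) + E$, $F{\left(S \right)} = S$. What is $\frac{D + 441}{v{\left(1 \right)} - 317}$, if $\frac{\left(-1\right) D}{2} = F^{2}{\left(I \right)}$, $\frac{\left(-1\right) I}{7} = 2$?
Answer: $- \frac{49}{314} \approx -0.15605$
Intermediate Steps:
$I = -14$ ($I = \left(-7\right) 2 = -14$)
$D = -392$ ($D = - 2 \left(-14\right)^{2} = \left(-2\right) 196 = -392$)
$v{\left(E \right)} = E + 2 E^{2}$ ($v{\left(E \right)} = \left(E^{2} + E^{2}\right) + E = 2 E^{2} + E = E + 2 E^{2}$)
$\frac{D + 441}{v{\left(1 \right)} - 317} = \frac{-392 + 441}{1 \left(1 + 2 \cdot 1\right) - 317} = \frac{49}{1 \left(1 + 2\right) - 317} = \frac{49}{1 \cdot 3 - 317} = \frac{49}{3 - 317} = \frac{49}{-314} = 49 \left(- \frac{1}{314}\right) = - \frac{49}{314}$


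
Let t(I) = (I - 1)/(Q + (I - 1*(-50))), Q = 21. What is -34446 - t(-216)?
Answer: -4994887/145 ≈ -34448.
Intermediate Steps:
t(I) = (-1 + I)/(71 + I) (t(I) = (I - 1)/(21 + (I - 1*(-50))) = (-1 + I)/(21 + (I + 50)) = (-1 + I)/(21 + (50 + I)) = (-1 + I)/(71 + I))
-34446 - t(-216) = -34446 - (-1 - 216)/(71 - 216) = -34446 - (-217)/(-145) = -34446 - (-1)*(-217)/145 = -34446 - 1*217/145 = -34446 - 217/145 = -4994887/145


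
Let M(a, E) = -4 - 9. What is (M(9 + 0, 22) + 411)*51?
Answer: 20298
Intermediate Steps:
M(a, E) = -13
(M(9 + 0, 22) + 411)*51 = (-13 + 411)*51 = 398*51 = 20298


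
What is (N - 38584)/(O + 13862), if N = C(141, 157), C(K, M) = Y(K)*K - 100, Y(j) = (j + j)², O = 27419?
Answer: 11174200/41281 ≈ 270.69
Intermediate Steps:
Y(j) = 4*j² (Y(j) = (2*j)² = 4*j²)
C(K, M) = -100 + 4*K³ (C(K, M) = (4*K²)*K - 100 = 4*K³ - 100 = -100 + 4*K³)
N = 11212784 (N = -100 + 4*141³ = -100 + 4*2803221 = -100 + 11212884 = 11212784)
(N - 38584)/(O + 13862) = (11212784 - 38584)/(27419 + 13862) = 11174200/41281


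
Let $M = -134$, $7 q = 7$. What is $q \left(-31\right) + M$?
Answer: $-165$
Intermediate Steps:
$q = 1$ ($q = \frac{1}{7} \cdot 7 = 1$)
$q \left(-31\right) + M = 1 \left(-31\right) - 134 = -31 - 134 = -165$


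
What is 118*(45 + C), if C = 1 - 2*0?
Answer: 5428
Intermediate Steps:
C = 1 (C = 1 + 0 = 1)
118*(45 + C) = 118*(45 + 1) = 118*46 = 5428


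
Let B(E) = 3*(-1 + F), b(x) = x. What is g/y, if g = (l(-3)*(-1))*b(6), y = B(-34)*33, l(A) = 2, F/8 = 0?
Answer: 4/33 ≈ 0.12121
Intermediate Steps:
F = 0 (F = 8*0 = 0)
B(E) = -3 (B(E) = 3*(-1 + 0) = 3*(-1) = -3)
y = -99 (y = -3*33 = -99)
g = -12 (g = (2*(-1))*6 = -2*6 = -12)
g/y = -12/(-99) = -12*(-1/99) = 4/33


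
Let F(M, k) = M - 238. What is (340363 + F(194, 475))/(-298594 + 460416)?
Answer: 340319/161822 ≈ 2.1030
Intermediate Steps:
F(M, k) = -238 + M
(340363 + F(194, 475))/(-298594 + 460416) = (340363 + (-238 + 194))/(-298594 + 460416) = (340363 - 44)/161822 = 340319*(1/161822) = 340319/161822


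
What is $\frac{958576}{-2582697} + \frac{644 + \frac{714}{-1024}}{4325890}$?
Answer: $- \frac{2122256832818093}{5720301120168960} \approx -0.371$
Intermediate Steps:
$\frac{958576}{-2582697} + \frac{644 + \frac{714}{-1024}}{4325890} = 958576 \left(- \frac{1}{2582697}\right) + \left(644 + 714 \left(- \frac{1}{1024}\right)\right) \frac{1}{4325890} = - \frac{958576}{2582697} + \left(644 - \frac{357}{512}\right) \frac{1}{4325890} = - \frac{958576}{2582697} + \frac{329371}{512} \cdot \frac{1}{4325890} = - \frac{958576}{2582697} + \frac{329371}{2214855680} = - \frac{2122256832818093}{5720301120168960}$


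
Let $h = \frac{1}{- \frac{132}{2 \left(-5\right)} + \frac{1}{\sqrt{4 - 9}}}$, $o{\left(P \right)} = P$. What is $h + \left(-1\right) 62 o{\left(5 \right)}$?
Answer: $\frac{5 \left(- 4091 \sqrt{5} + 310 i\right)}{- 5 i + 66 \sqrt{5}} \approx -309.92 + 0.0025637 i$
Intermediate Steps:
$h = \frac{1}{\frac{66}{5} - \frac{i \sqrt{5}}{5}}$ ($h = \frac{1}{- \frac{132}{-10} + \frac{1}{\sqrt{-5}}} = \frac{1}{\left(-132\right) \left(- \frac{1}{10}\right) + \frac{1}{i \sqrt{5}}} = \frac{1}{\frac{66}{5} - \frac{i \sqrt{5}}{5}} \approx 0.075671 + 0.0025637 i$)
$h + \left(-1\right) 62 o{\left(5 \right)} = \frac{5 \sqrt{5}}{- 5 i + 66 \sqrt{5}} + \left(-1\right) 62 \cdot 5 = \frac{5 \sqrt{5}}{- 5 i + 66 \sqrt{5}} - 310 = -310 + \frac{5 \sqrt{5}}{- 5 i + 66 \sqrt{5}}$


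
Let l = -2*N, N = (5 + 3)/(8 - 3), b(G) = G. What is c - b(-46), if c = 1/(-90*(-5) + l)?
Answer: 102769/2234 ≈ 46.002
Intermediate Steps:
N = 8/5 ≈ 1.6000
l = -16/5 (l = -2*8/5 = -16/5 ≈ -3.2000)
c = 5/2234 (c = 1/(-90*(-5) - 16/5) = 1/(450 - 16/5) = 1/(2234/5) = 5/2234 ≈ 0.0022381)
c - b(-46) = 5/2234 - 1*(-46) = 5/2234 + 46 = 102769/2234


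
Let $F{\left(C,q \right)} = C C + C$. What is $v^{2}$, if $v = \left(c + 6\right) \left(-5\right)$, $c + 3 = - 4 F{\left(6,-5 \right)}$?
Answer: $680625$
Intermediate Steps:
$F{\left(C,q \right)} = C + C^{2}$ ($F{\left(C,q \right)} = C^{2} + C = C + C^{2}$)
$c = -171$ ($c = -3 - 4 \cdot 6 \left(1 + 6\right) = -3 - 4 \cdot 6 \cdot 7 = -3 - 168 = -171$)
$v = 825$ ($v = \left(-171 + 6\right) \left(-5\right) = \left(-165\right) \left(-5\right) = 825$)
$v^{2} = 825^{2} = 680625$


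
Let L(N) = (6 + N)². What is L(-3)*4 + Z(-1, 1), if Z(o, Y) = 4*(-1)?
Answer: 32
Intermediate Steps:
Z(o, Y) = -4
L(-3)*4 + Z(-1, 1) = (6 - 3)²*4 - 4 = 3²*4 - 4 = 9*4 - 4 = 36 - 4 = 32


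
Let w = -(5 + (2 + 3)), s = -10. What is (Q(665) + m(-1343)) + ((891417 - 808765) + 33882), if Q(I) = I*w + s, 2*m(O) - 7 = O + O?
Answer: 217069/2 ≈ 1.0853e+5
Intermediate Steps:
m(O) = 7/2 + O (m(O) = 7/2 + (O + O)/2 = 7/2 + (2*O)/2 = 7/2 + O)
w = -10 (w = -(5 + 5) = -1*10 = -10)
Q(I) = -10 - 10*I (Q(I) = I*(-10) - 10 = -10*I - 10 = -10 - 10*I)
(Q(665) + m(-1343)) + ((891417 - 808765) + 33882) = ((-10 - 10*665) + (7/2 - 1343)) + ((891417 - 808765) + 33882) = ((-10 - 6650) - 2679/2) + (82652 + 33882) = (-6660 - 2679/2) + 116534 = -15999/2 + 116534 = 217069/2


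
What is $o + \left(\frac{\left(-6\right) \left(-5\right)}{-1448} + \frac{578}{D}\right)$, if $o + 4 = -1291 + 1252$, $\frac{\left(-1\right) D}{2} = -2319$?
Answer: $- \frac{72020657}{1678956} \approx -42.896$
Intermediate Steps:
$D = 4638$ ($D = \left(-2\right) \left(-2319\right) = 4638$)
$o = -43$ ($o = -4 + \left(-1291 + 1252\right) = -4 - 39 = -43$)
$o + \left(\frac{\left(-6\right) \left(-5\right)}{-1448} + \frac{578}{D}\right) = -43 + \left(\frac{\left(-6\right) \left(-5\right)}{-1448} + \frac{578}{4638}\right) = -43 + \left(30 \left(- \frac{1}{1448}\right) + 578 \cdot \frac{1}{4638}\right) = -43 + \left(- \frac{15}{724} + \frac{289}{2319}\right) = -43 + \frac{174451}{1678956} = - \frac{72020657}{1678956}$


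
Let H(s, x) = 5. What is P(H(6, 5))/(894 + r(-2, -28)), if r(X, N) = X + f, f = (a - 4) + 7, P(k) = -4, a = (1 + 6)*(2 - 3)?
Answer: -1/222 ≈ -0.0045045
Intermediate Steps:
a = -7 (a = 7*(-1) = -7)
f = -4 (f = (-7 - 4) + 7 = -11 + 7 = -4)
r(X, N) = -4 + X (r(X, N) = X - 4 = -4 + X)
P(H(6, 5))/(894 + r(-2, -28)) = -4/(894 + (-4 - 2)) = -4/(894 - 6) = -4/888 = (1/888)*(-4) = -1/222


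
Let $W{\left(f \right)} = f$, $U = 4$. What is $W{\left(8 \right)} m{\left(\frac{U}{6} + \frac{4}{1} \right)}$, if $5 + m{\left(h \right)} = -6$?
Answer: $-88$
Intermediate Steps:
$m{\left(h \right)} = -11$ ($m{\left(h \right)} = -5 - 6 = -11$)
$W{\left(8 \right)} m{\left(\frac{U}{6} + \frac{4}{1} \right)} = 8 \left(-11\right) = -88$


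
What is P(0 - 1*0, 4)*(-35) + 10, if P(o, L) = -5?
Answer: 185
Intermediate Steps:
P(0 - 1*0, 4)*(-35) + 10 = -5*(-35) + 10 = 175 + 10 = 185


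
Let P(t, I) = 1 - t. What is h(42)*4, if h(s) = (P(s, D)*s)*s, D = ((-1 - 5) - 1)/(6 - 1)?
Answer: -289296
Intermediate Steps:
D = -7/5 (D = (-6 - 1)/5 = -7*⅕ = -7/5 ≈ -1.4000)
h(s) = s²*(1 - s) (h(s) = ((1 - s)*s)*s = (s*(1 - s))*s = s²*(1 - s))
h(42)*4 = (42²*(1 - 1*42))*4 = (1764*(1 - 42))*4 = (1764*(-41))*4 = -72324*4 = -289296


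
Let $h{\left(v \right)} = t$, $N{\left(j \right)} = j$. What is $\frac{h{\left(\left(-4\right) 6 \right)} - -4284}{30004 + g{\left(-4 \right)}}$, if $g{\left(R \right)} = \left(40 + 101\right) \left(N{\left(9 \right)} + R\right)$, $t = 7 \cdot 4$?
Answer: $\frac{616}{4387} \approx 0.14041$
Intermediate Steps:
$t = 28$
$g{\left(R \right)} = 1269 + 141 R$ ($g{\left(R \right)} = \left(40 + 101\right) \left(9 + R\right) = 141 \left(9 + R\right) = 1269 + 141 R$)
$h{\left(v \right)} = 28$
$\frac{h{\left(\left(-4\right) 6 \right)} - -4284}{30004 + g{\left(-4 \right)}} = \frac{28 - -4284}{30004 + \left(1269 + 141 \left(-4\right)\right)} = \frac{28 + 4284}{30004 + \left(1269 - 564\right)} = \frac{4312}{30004 + 705} = \frac{4312}{30709} = 4312 \cdot \frac{1}{30709} = \frac{616}{4387}$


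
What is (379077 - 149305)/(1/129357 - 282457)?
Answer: -7430654151/9134447537 ≈ -0.81348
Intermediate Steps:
(379077 - 149305)/(1/129357 - 282457) = 229772/(1/129357 - 282457) = 229772/(-36537790148/129357) = 229772*(-129357/36537790148) = -7430654151/9134447537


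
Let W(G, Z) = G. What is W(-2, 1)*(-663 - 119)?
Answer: 1564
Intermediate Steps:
W(-2, 1)*(-663 - 119) = -2*(-663 - 119) = -2*(-782) = 1564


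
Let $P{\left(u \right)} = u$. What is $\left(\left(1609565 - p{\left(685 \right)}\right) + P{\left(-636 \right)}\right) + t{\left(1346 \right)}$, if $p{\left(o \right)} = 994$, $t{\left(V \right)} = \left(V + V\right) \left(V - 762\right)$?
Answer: $3180063$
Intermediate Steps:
$t{\left(V \right)} = 2 V \left(-762 + V\right)$
$\left(\left(1609565 - p{\left(685 \right)}\right) + P{\left(-636 \right)}\right) + t{\left(1346 \right)} = \left(\left(1609565 - 994\right) - 636\right) + 2 \cdot 1346 \left(-762 + 1346\right) = \left(\left(1609565 - 994\right) - 636\right) + 2 \cdot 1346 \cdot 584 = \left(1608571 - 636\right) + 1572128 = 1607935 + 1572128 = 3180063$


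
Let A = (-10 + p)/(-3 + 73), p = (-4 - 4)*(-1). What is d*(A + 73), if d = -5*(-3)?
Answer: 7662/7 ≈ 1094.6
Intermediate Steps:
d = 15
p = 8 (p = -8*(-1) = 8)
A = -1/35 (A = (-10 + 8)/(-3 + 73) = -2/70 = -2*1/70 = -1/35 ≈ -0.028571)
d*(A + 73) = 15*(-1/35 + 73) = 15*(2554/35) = 7662/7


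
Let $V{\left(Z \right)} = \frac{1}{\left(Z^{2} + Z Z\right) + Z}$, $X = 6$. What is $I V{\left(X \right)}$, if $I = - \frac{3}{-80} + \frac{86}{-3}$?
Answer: $- \frac{6871}{18720} \approx -0.36704$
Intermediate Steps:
$V{\left(Z \right)} = \frac{1}{Z + 2 Z^{2}}$ ($V{\left(Z \right)} = \frac{1}{\left(Z^{2} + Z^{2}\right) + Z} = \frac{1}{2 Z^{2} + Z} = \frac{1}{Z + 2 Z^{2}}$)
$I = - \frac{6871}{240}$ ($I = \left(-3\right) \left(- \frac{1}{80}\right) + 86 \left(- \frac{1}{3}\right) = \frac{3}{80} - \frac{86}{3} = - \frac{6871}{240} \approx -28.629$)
$I V{\left(X \right)} = - \frac{6871 \frac{1}{6 \left(1 + 2 \cdot 6\right)}}{240} = - \frac{6871 \frac{1}{6 \left(1 + 12\right)}}{240} = - \frac{6871 \frac{1}{6 \cdot 13}}{240} = - \frac{6871 \cdot \frac{1}{6} \cdot \frac{1}{13}}{240} = \left(- \frac{6871}{240}\right) \frac{1}{78} = - \frac{6871}{18720}$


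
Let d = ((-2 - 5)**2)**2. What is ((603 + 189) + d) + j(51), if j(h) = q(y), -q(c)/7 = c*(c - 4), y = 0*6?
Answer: 3193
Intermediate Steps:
d = 2401 (d = ((-7)**2)**2 = 49**2 = 2401)
y = 0
q(c) = -7*c*(-4 + c) (q(c) = -7*c*(c - 4) = -7*c*(-4 + c))
j(h) = 0 (j(h) = 7*0*(4 - 1*0) = 7*0*(4 + 0) = 7*0*4 = 0)
((603 + 189) + d) + j(51) = ((603 + 189) + 2401) + 0 = (792 + 2401) + 0 = 3193 + 0 = 3193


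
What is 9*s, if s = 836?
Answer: 7524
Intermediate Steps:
9*s = 9*836 = 7524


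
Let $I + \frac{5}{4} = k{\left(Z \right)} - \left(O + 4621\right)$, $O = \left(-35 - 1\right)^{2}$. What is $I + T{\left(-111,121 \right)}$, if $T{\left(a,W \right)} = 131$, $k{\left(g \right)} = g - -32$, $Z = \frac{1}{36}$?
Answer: $- \frac{51797}{9} \approx -5755.2$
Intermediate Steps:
$O = 1296$ ($O = \left(-36\right)^{2} = 1296$)
$Z = \frac{1}{36} \approx 0.027778$
$k{\left(g \right)} = 32 + g$ ($k{\left(g \right)} = g + 32 = 32 + g$)
$I = - \frac{52976}{9}$ ($I = - \frac{5}{4} + \left(\left(32 + \frac{1}{36}\right) - \left(1296 + 4621\right)\right) = - \frac{5}{4} + \left(\frac{1153}{36} - 5917\right) = - \frac{5}{4} - \frac{211859}{36} = - \frac{52976}{9} \approx -5886.2$)
$I + T{\left(-111,121 \right)} = - \frac{52976}{9} + 131 = - \frac{51797}{9}$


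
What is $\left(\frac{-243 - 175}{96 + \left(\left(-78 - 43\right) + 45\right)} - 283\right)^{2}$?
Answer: $\frac{9235521}{100} \approx 92355.0$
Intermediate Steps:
$\left(\frac{-243 - 175}{96 + \left(\left(-78 - 43\right) + 45\right)} - 283\right)^{2} = \left(- \frac{418}{96 + \left(-121 + 45\right)} - 283\right)^{2} = \left(- \frac{418}{96 - 76} - 283\right)^{2} = \left(- \frac{418}{20} - 283\right)^{2} = \left(\left(-418\right) \frac{1}{20} - 283\right)^{2} = \left(- \frac{209}{10} - 283\right)^{2} = \left(- \frac{3039}{10}\right)^{2} = \frac{9235521}{100}$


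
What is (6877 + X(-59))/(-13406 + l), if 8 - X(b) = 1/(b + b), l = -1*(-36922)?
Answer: 812431/2774888 ≈ 0.29278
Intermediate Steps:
l = 36922
X(b) = 8 - 1/(2*b) (X(b) = 8 - 1/(b + b) = 8 - 1/(2*b))
(6877 + X(-59))/(-13406 + l) = (6877 + (8 - ½/(-59)))/(-13406 + 36922) = (6877 + (8 - ½*(-1/59)))/23516 = (6877 + (8 + 1/118))*(1/23516) = (6877 + 945/118)*(1/23516) = (812431/118)*(1/23516) = 812431/2774888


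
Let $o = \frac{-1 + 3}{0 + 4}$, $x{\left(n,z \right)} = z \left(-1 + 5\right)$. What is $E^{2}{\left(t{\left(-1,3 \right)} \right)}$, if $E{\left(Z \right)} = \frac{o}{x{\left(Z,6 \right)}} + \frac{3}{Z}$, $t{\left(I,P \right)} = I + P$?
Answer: $\frac{5329}{2304} \approx 2.3129$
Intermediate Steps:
$x{\left(n,z \right)} = 4 z$ ($x{\left(n,z \right)} = z 4 = 4 z$)
$o = \frac{1}{2}$ ($o = \frac{2}{4} = 2 \cdot \frac{1}{4} = \frac{1}{2} \approx 0.5$)
$E{\left(Z \right)} = \frac{1}{48} + \frac{3}{Z}$ ($E{\left(Z \right)} = \frac{1}{2 \cdot 4 \cdot 6} + \frac{3}{Z} = \frac{1}{2 \cdot 24} + \frac{3}{Z} = \frac{1}{2} \cdot \frac{1}{24} + \frac{3}{Z} = \frac{1}{48} + \frac{3}{Z}$)
$E^{2}{\left(t{\left(-1,3 \right)} \right)} = \left(\frac{144 + \left(-1 + 3\right)}{48 \left(-1 + 3\right)}\right)^{2} = \left(\frac{144 + 2}{48 \cdot 2}\right)^{2} = \left(\frac{1}{48} \cdot \frac{1}{2} \cdot 146\right)^{2} = \left(\frac{73}{48}\right)^{2} = \frac{5329}{2304}$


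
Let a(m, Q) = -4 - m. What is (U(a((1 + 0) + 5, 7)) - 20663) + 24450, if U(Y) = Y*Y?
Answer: 3887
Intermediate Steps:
U(Y) = Y**2
(U(a((1 + 0) + 5, 7)) - 20663) + 24450 = ((-4 - ((1 + 0) + 5))**2 - 20663) + 24450 = ((-4 - (1 + 5))**2 - 20663) + 24450 = ((-4 - 1*6)**2 - 20663) + 24450 = ((-4 - 6)**2 - 20663) + 24450 = ((-10)**2 - 20663) + 24450 = (100 - 20663) + 24450 = -20563 + 24450 = 3887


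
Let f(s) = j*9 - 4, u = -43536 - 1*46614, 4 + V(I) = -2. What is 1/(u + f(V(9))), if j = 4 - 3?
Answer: -1/90145 ≈ -1.1093e-5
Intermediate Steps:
V(I) = -6 (V(I) = -4 - 2 = -6)
j = 1
u = -90150 (u = -43536 - 46614 = -90150)
f(s) = 5 (f(s) = 1*9 - 4 = 9 - 4 = 5)
1/(u + f(V(9))) = 1/(-90150 + 5) = 1/(-90145) = -1/90145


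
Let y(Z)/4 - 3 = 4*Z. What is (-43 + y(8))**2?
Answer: 9409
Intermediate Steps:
y(Z) = 12 + 16*Z (y(Z) = 12 + 4*(4*Z) = 12 + 16*Z)
(-43 + y(8))**2 = (-43 + (12 + 16*8))**2 = (-43 + (12 + 128))**2 = (-43 + 140)**2 = 97**2 = 9409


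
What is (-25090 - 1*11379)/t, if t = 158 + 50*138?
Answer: -36469/7058 ≈ -5.1670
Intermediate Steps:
t = 7058 (t = 158 + 6900 = 7058)
(-25090 - 1*11379)/t = (-25090 - 1*11379)/7058 = (-25090 - 11379)*(1/7058) = -36469*1/7058 = -36469/7058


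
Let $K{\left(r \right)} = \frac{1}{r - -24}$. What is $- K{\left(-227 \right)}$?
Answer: $\frac{1}{203} \approx 0.0049261$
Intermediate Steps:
$K{\left(r \right)} = \frac{1}{24 + r}$ ($K{\left(r \right)} = \frac{1}{r + 24} = \frac{1}{24 + r}$)
$- K{\left(-227 \right)} = - \frac{1}{24 - 227} = - \frac{1}{-203} = \left(-1\right) \left(- \frac{1}{203}\right) = \frac{1}{203}$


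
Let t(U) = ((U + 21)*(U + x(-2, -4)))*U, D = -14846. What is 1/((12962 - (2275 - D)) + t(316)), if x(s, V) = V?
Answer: 1/33221345 ≈ 3.0101e-8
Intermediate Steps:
t(U) = U*(-4 + U)*(21 + U) (t(U) = ((U + 21)*(U - 4))*U = ((21 + U)*(-4 + U))*U = ((-4 + U)*(21 + U))*U = U*(-4 + U)*(21 + U))
1/((12962 - (2275 - D)) + t(316)) = 1/((12962 - (2275 - 1*(-14846))) + 316*(-84 + 316² + 17*316)) = 1/((12962 - (2275 + 14846)) + 316*(-84 + 99856 + 5372)) = 1/((12962 - 1*17121) + 316*105144) = 1/((12962 - 17121) + 33225504) = 1/(-4159 + 33225504) = 1/33221345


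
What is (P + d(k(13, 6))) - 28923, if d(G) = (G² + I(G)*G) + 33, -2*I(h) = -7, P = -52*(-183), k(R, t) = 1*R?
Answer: -38319/2 ≈ -19160.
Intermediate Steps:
k(R, t) = R
P = 9516
I(h) = 7/2 (I(h) = -½*(-7) = 7/2)
d(G) = 33 + G² + 7*G/2 (d(G) = (G² + 7*G/2) + 33 = 33 + G² + 7*G/2)
(P + d(k(13, 6))) - 28923 = (9516 + (33 + 13² + (7/2)*13)) - 28923 = (9516 + (33 + 169 + 91/2)) - 28923 = (9516 + 495/2) - 28923 = 19527/2 - 28923 = -38319/2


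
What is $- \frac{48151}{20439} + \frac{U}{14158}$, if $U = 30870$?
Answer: $- \frac{25384964}{144687681} \approx -0.17545$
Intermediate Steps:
$- \frac{48151}{20439} + \frac{U}{14158} = - \frac{48151}{20439} + \frac{30870}{14158} = \left(-48151\right) \frac{1}{20439} + 30870 \cdot \frac{1}{14158} = - \frac{48151}{20439} + \frac{15435}{7079} = - \frac{25384964}{144687681}$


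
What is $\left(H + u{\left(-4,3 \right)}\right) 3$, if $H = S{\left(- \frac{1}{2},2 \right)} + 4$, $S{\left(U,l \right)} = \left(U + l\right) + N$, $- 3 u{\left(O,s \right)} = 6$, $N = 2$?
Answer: $\frac{33}{2} \approx 16.5$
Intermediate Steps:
$u{\left(O,s \right)} = -2$ ($u{\left(O,s \right)} = \left(- \frac{1}{3}\right) 6 = -2$)
$S{\left(U,l \right)} = 2 + U + l$ ($S{\left(U,l \right)} = \left(U + l\right) + 2 = 2 + U + l$)
$H = \frac{15}{2}$ ($H = \left(2 - \frac{1}{2} + 2\right) + 4 = \frac{7}{2} + 4 = \frac{15}{2} \approx 7.5$)
$\left(H + u{\left(-4,3 \right)}\right) 3 = \left(\frac{15}{2} - 2\right) 3 = \frac{11}{2} \cdot 3 = \frac{33}{2}$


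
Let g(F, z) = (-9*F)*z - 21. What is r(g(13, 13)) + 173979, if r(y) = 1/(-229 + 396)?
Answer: 29054494/167 ≈ 1.7398e+5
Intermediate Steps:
g(F, z) = -21 - 9*F*z (g(F, z) = -9*F*z - 21 = -21 - 9*F*z)
r(y) = 1/167
r(g(13, 13)) + 173979 = 1/167 + 173979 = 29054494/167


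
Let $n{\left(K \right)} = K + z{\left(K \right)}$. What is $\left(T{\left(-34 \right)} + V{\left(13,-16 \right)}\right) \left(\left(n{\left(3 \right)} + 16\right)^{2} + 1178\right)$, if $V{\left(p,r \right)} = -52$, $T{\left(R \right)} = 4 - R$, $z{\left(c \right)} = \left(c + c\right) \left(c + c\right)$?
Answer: $-58842$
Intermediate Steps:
$z{\left(c \right)} = 4 c^{2}$ ($z{\left(c \right)} = 2 c 2 c = 4 c^{2}$)
$n{\left(K \right)} = K + 4 K^{2}$
$\left(T{\left(-34 \right)} + V{\left(13,-16 \right)}\right) \left(\left(n{\left(3 \right)} + 16\right)^{2} + 1178\right) = \left(\left(4 - -34\right) - 52\right) \left(\left(3 \left(1 + 4 \cdot 3\right) + 16\right)^{2} + 1178\right) = \left(\left(4 + 34\right) - 52\right) \left(\left(3 \left(1 + 12\right) + 16\right)^{2} + 1178\right) = \left(38 - 52\right) \left(\left(3 \cdot 13 + 16\right)^{2} + 1178\right) = - 14 \left(\left(39 + 16\right)^{2} + 1178\right) = - 14 \left(55^{2} + 1178\right) = - 14 \left(3025 + 1178\right) = \left(-14\right) 4203 = -58842$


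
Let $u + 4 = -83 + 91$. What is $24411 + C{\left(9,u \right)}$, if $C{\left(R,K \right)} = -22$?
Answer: $24389$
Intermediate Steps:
$u = 4$ ($u = -4 + \left(-83 + 91\right) = -4 + 8 = 4$)
$24411 + C{\left(9,u \right)} = 24411 - 22 = 24389$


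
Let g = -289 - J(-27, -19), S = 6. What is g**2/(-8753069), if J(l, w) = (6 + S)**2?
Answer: -187489/8753069 ≈ -0.021420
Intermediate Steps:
J(l, w) = 144 (J(l, w) = (6 + 6)**2 = 12**2 = 144)
g = -433 (g = -289 - 1*144 = -289 - 144 = -433)
g**2/(-8753069) = (-433)**2/(-8753069) = 187489*(-1/8753069) = -187489/8753069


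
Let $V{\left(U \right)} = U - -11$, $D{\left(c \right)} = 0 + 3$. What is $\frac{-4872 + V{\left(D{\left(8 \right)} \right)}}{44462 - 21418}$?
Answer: $- \frac{347}{1646} \approx -0.21081$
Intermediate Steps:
$D{\left(c \right)} = 3$
$V{\left(U \right)} = 11 + U$ ($V{\left(U \right)} = U + 11 = 11 + U$)
$\frac{-4872 + V{\left(D{\left(8 \right)} \right)}}{44462 - 21418} = \frac{-4872 + \left(11 + 3\right)}{44462 - 21418} = \frac{-4872 + 14}{23044} = \left(-4858\right) \frac{1}{23044} = - \frac{347}{1646}$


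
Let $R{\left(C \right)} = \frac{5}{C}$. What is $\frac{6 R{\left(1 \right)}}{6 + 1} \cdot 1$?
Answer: $\frac{30}{7} \approx 4.2857$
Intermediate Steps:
$\frac{6 R{\left(1 \right)}}{6 + 1} \cdot 1 = \frac{6 \cdot \frac{5}{1}}{6 + 1} \cdot 1 = \frac{6 \cdot 5 \cdot 1}{7} \cdot 1 = 6 \cdot 5 \cdot \frac{1}{7} \cdot 1 = 30 \cdot \frac{1}{7} \cdot 1 = \frac{30}{7} \cdot 1 = \frac{30}{7}$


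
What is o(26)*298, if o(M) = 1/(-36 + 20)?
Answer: -149/8 ≈ -18.625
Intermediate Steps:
o(M) = -1/16 (o(M) = 1/(-16) = -1/16)
o(26)*298 = -1/16*298 = -149/8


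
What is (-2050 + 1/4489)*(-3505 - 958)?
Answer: 41070529887/4489 ≈ 9.1492e+6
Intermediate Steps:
(-2050 + 1/4489)*(-3505 - 958) = (-2050 + 1/4489)*(-4463) = -9202449/4489*(-4463) = 41070529887/4489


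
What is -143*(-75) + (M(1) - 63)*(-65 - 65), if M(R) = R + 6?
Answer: 18005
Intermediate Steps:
M(R) = 6 + R
-143*(-75) + (M(1) - 63)*(-65 - 65) = -143*(-75) + ((6 + 1) - 63)*(-65 - 65) = 10725 + (7 - 63)*(-130) = 10725 - 56*(-130) = 10725 + 7280 = 18005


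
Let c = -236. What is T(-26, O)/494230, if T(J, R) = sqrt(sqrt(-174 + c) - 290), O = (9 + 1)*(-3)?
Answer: sqrt(-290 + I*sqrt(410))/494230 ≈ 1.2022e-6 + 3.4477e-5*I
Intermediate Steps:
O = -30 (O = 10*(-3) = -30)
T(J, R) = sqrt(-290 + I*sqrt(410)) (T(J, R) = sqrt(sqrt(-174 - 236) - 290) = sqrt(sqrt(-410) - 290) = sqrt(I*sqrt(410) - 290) = sqrt(-290 + I*sqrt(410)))
T(-26, O)/494230 = sqrt(-290 + I*sqrt(410))/494230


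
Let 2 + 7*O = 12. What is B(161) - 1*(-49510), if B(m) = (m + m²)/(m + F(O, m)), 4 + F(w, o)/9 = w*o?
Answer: 108700532/2195 ≈ 49522.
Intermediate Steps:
O = 10/7 (O = -2/7 + (⅐)*12 = -2/7 + 12/7 = 10/7 ≈ 1.4286)
F(w, o) = -36 + 9*o*w (F(w, o) = -36 + 9*(w*o) = -36 + 9*(o*w) = -36 + 9*o*w)
B(m) = (m + m²)/(-36 + 97*m/7) (B(m) = (m + m²)/(m + (-36 + 9*m*(10/7))) = (m + m²)/(m + (-36 + 90*m/7)) = (m + m²)/(-36 + 97*m/7))
B(161) - 1*(-49510) = 7*161*(1 + 161)/(-252 + 97*161) - 1*(-49510) = 7*161*162/(-252 + 15617) + 49510 = 7*161*162/15365 + 49510 = 7*161*(1/15365)*162 + 49510 = 26082/2195 + 49510 = 108700532/2195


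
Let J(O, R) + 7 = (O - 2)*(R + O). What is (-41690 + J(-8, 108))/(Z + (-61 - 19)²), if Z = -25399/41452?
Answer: -1769876044/265267401 ≈ -6.6720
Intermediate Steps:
J(O, R) = -7 + (-2 + O)*(O + R) (J(O, R) = -7 + (O - 2)*(R + O) = -7 + (-2 + O)*(O + R))
Z = -25399/41452 (Z = -25399*1/41452 = -25399/41452 ≈ -0.61273)
(-41690 + J(-8, 108))/(Z + (-61 - 19)²) = (-41690 + (-7 + (-8)² - 2*(-8) - 2*108 - 8*108))/(-25399/41452 + (-61 - 19)²) = (-41690 + (-7 + 64 + 16 - 216 - 864))/(-25399/41452 + (-80)²) = (-41690 - 1007)/(-25399/41452 + 6400) = -42697/265267401/41452 = -42697*41452/265267401 = -1769876044/265267401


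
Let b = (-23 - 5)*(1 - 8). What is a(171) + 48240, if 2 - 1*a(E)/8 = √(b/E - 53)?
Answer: 48256 - 8*I*√168473/57 ≈ 48256.0 - 57.608*I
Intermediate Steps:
b = 196 (b = -28*(-7) = 196)
a(E) = 16 - 8*√(-53 + 196/E) (a(E) = 16 - 8*√(196/E - 53) = 16 - 8*√(-53 + 196/E))
a(171) + 48240 = (16 - 8*√(-53 + 196/171)) + 48240 = (16 - 8*I*√168473/57) + 48240 = 48256 - 8*I*√168473/57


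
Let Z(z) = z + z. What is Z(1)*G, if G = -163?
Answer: -326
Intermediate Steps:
Z(z) = 2*z
Z(1)*G = (2*1)*(-163) = 2*(-163) = -326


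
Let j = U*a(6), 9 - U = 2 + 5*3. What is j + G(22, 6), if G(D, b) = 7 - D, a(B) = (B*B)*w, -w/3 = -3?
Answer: -2607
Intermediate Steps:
w = 9 (w = -3*(-3) = 9)
a(B) = 9*B² (a(B) = (B*B)*9 = B²*9 = 9*B²)
U = -8 (U = 9 - (2 + 5*3) = 9 - (2 + 15) = 9 - 1*17 = 9 - 17 = -8)
j = -2592 (j = -72*6² = -72*36 = -8*324 = -2592)
j + G(22, 6) = -2592 + (7 - 1*22) = -2592 + (7 - 22) = -2592 - 15 = -2607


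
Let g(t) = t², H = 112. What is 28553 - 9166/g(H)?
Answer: 179079833/6272 ≈ 28552.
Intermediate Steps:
28553 - 9166/g(H) = 28553 - 9166/(112²) = 28553 - 9166/12544 = 28553 - 9166*1/12544 = 28553 - 4583/6272 = 179079833/6272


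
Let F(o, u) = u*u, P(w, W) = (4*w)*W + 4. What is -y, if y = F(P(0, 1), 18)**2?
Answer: -104976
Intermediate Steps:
P(w, W) = 4 + 4*W*w (P(w, W) = 4*W*w + 4 = 4 + 4*W*w)
F(o, u) = u**2
y = 104976 (y = (18**2)**2 = 324**2 = 104976)
-y = -1*104976 = -104976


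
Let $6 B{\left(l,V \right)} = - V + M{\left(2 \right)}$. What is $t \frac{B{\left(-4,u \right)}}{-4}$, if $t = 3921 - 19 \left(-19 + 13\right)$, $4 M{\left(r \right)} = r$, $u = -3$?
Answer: $- \frac{9415}{16} \approx -588.44$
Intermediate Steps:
$M{\left(r \right)} = \frac{r}{4}$
$t = 4035$ ($t = 3921 - 19 \left(-6\right) = 3921 - -114 = 3921 + 114 = 4035$)
$B{\left(l,V \right)} = \frac{1}{12} - \frac{V}{6}$ ($B{\left(l,V \right)} = \frac{- V + \frac{1}{4} \cdot 2}{6} = \frac{- V + \frac{1}{2}}{6} = \frac{\frac{1}{2} - V}{6} = \frac{1}{12} - \frac{V}{6}$)
$t \frac{B{\left(-4,u \right)}}{-4} = 4035 \frac{\frac{1}{12} - - \frac{1}{2}}{-4} = 4035 \left(\frac{1}{12} + \frac{1}{2}\right) \left(- \frac{1}{4}\right) = 4035 \cdot \frac{7}{12} \left(- \frac{1}{4}\right) = 4035 \left(- \frac{7}{48}\right) = - \frac{9415}{16}$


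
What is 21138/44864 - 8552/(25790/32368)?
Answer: -3104577414121/289260640 ≈ -10733.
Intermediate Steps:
21138/44864 - 8552/(25790/32368) = 21138*(1/44864) - 8552/(25790*(1/32368)) = 10569/22432 - 8552/12895/16184 = 10569/22432 - 8552*16184/12895 = 10569/22432 - 138405568/12895 = -3104577414121/289260640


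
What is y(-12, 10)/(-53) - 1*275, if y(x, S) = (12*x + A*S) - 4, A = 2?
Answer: -14447/53 ≈ -272.58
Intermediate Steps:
y(x, S) = -4 + 2*S + 12*x (y(x, S) = (12*x + 2*S) - 4 = (2*S + 12*x) - 4 = -4 + 2*S + 12*x)
y(-12, 10)/(-53) - 1*275 = (-4 + 2*10 + 12*(-12))/(-53) - 1*275 = (-4 + 20 - 144)*(-1/53) - 275 = -128*(-1/53) - 275 = 128/53 - 275 = -14447/53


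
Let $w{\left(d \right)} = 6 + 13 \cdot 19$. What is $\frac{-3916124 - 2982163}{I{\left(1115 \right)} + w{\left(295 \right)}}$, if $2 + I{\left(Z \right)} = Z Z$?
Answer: $- \frac{2299429}{414492} \approx -5.5476$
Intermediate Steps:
$I{\left(Z \right)} = -2 + Z^{2}$ ($I{\left(Z \right)} = -2 + Z Z = -2 + Z^{2}$)
$w{\left(d \right)} = 253$ ($w{\left(d \right)} = 6 + 247 = 253$)
$\frac{-3916124 - 2982163}{I{\left(1115 \right)} + w{\left(295 \right)}} = \frac{-3916124 - 2982163}{\left(-2 + 1115^{2}\right) + 253} = - \frac{6898287}{\left(-2 + 1243225\right) + 253} = - \frac{6898287}{1243223 + 253} = - \frac{6898287}{1243476} = \left(-6898287\right) \frac{1}{1243476} = - \frac{2299429}{414492}$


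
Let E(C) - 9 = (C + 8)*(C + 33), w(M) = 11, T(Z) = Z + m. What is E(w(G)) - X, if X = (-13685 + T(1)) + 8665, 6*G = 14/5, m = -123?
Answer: 5987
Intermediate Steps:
T(Z) = -123 + Z (T(Z) = Z - 123 = -123 + Z)
G = 7/15 (G = (14/5)/6 = (14*(⅕))/6 = (⅙)*(14/5) = 7/15 ≈ 0.46667)
E(C) = 9 + (8 + C)*(33 + C) (E(C) = 9 + (C + 8)*(C + 33) = 9 + (8 + C)*(33 + C))
X = -5142 (X = (-13685 + (-123 + 1)) + 8665 = (-13685 - 122) + 8665 = -13807 + 8665 = -5142)
E(w(G)) - X = (273 + 11² + 41*11) - 1*(-5142) = (273 + 121 + 451) + 5142 = 845 + 5142 = 5987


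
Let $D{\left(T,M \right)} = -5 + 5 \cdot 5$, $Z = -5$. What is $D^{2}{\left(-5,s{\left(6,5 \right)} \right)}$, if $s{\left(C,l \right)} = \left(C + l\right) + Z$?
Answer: $400$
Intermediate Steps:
$s{\left(C,l \right)} = -5 + C + l$ ($s{\left(C,l \right)} = \left(C + l\right) - 5 = -5 + C + l$)
$D{\left(T,M \right)} = 20$ ($D{\left(T,M \right)} = -5 + 25 = 20$)
$D^{2}{\left(-5,s{\left(6,5 \right)} \right)} = 20^{2} = 400$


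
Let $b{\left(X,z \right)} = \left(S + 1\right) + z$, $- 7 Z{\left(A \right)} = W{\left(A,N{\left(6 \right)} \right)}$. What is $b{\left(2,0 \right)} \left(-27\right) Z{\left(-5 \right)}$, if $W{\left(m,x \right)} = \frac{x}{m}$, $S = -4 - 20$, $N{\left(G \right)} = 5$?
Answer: $\frac{621}{7} \approx 88.714$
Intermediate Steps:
$S = -24$ ($S = -4 - 20 = -24$)
$Z{\left(A \right)} = - \frac{5}{7 A}$ ($Z{\left(A \right)} = - \frac{5 \frac{1}{A}}{7} = - \frac{5}{7 A}$)
$b{\left(X,z \right)} = -23 + z$ ($b{\left(X,z \right)} = \left(-24 + 1\right) + z = -23 + z$)
$b{\left(2,0 \right)} \left(-27\right) Z{\left(-5 \right)} = \left(-23 + 0\right) \left(-27\right) \left(- \frac{5}{7 \left(-5\right)}\right) = \left(-23\right) \left(-27\right) \left(\left(- \frac{5}{7}\right) \left(- \frac{1}{5}\right)\right) = 621 \cdot \frac{1}{7} = \frac{621}{7}$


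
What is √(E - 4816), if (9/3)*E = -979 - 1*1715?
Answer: I*√5714 ≈ 75.591*I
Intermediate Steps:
E = -898 (E = (-979 - 1*1715)/3 = (-979 - 1715)/3 = (⅓)*(-2694) = -898)
√(E - 4816) = √(-898 - 4816) = √(-5714) = I*√5714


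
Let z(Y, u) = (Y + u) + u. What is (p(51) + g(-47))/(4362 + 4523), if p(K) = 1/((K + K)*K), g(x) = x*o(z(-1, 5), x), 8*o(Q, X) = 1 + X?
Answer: 2811683/92439540 ≈ 0.030416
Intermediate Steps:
z(Y, u) = Y + 2*u
o(Q, X) = ⅛ + X/8 (o(Q, X) = (1 + X)/8 = ⅛ + X/8)
g(x) = x*(⅛ + x/8)
p(K) = 1/(2*K²) (p(K) = 1/(((2*K))*K) = (1/(2*K))/K = 1/(2*K²))
(p(51) + g(-47))/(4362 + 4523) = ((½)/51² + (⅛)*(-47)*(1 - 47))/(4362 + 4523) = ((½)*(1/2601) + (⅛)*(-47)*(-46))/8885 = (1/5202 + 1081/4)*(1/8885) = (2811683/10404)*(1/8885) = 2811683/92439540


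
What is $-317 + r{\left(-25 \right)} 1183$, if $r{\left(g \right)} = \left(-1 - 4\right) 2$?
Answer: $-12147$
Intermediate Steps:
$r{\left(g \right)} = -10$ ($r{\left(g \right)} = \left(-5\right) 2 = -10$)
$-317 + r{\left(-25 \right)} 1183 = -317 - 11830 = -12147$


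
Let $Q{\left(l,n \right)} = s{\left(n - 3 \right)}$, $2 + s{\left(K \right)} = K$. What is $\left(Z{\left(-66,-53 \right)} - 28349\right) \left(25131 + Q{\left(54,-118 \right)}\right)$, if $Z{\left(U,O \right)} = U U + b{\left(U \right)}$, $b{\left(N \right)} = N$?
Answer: $-601667472$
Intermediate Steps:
$s{\left(K \right)} = -2 + K$
$Z{\left(U,O \right)} = U + U^{2}$ ($Z{\left(U,O \right)} = U U + U = U^{2} + U = U + U^{2}$)
$Q{\left(l,n \right)} = -5 + n$ ($Q{\left(l,n \right)} = -2 + \left(n - 3\right) = -2 + \left(-3 + n\right) = -5 + n$)
$\left(Z{\left(-66,-53 \right)} - 28349\right) \left(25131 + Q{\left(54,-118 \right)}\right) = \left(- 66 \left(1 - 66\right) - 28349\right) \left(25131 - 123\right) = \left(\left(-66\right) \left(-65\right) - 28349\right) \left(25131 - 123\right) = \left(4290 - 28349\right) 25008 = \left(-24059\right) 25008 = -601667472$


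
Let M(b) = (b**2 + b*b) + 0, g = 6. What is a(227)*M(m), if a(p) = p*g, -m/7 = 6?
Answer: 4805136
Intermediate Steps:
m = -42 (m = -7*6 = -42)
M(b) = 2*b**2 (M(b) = (b**2 + b**2) + 0 = 2*b**2 + 0 = 2*b**2)
a(p) = 6*p (a(p) = p*6 = 6*p)
a(227)*M(m) = (6*227)*(2*(-42)**2) = 1362*(2*1764) = 1362*3528 = 4805136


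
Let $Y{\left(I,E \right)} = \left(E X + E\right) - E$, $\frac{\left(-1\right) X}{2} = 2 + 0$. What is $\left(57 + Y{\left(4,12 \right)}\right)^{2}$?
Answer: $81$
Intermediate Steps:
$X = -4$ ($X = - 2 \left(2 + 0\right) = \left(-2\right) 2 = -4$)
$Y{\left(I,E \right)} = - 4 E$ ($Y{\left(I,E \right)} = \left(E \left(-4\right) + E\right) - E = \left(- 4 E + E\right) - E = - 3 E - E = - 4 E$)
$\left(57 + Y{\left(4,12 \right)}\right)^{2} = \left(57 - 48\right)^{2} = 9^{2} = 81$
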